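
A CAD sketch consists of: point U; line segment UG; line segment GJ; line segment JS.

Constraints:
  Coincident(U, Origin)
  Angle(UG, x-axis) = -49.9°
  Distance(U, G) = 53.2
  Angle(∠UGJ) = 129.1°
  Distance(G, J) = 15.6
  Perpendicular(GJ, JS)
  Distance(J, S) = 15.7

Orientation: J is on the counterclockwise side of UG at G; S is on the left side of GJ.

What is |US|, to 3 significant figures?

55.4

U is at the origin; UG runs at -49.9° with length 53.2, so G = 53.2·(cos -49.9°, sin -49.9°) = (34.3, -40.7). ∠UGJ = 129.1°, so GJ runs at -49.9° + (180° − 129.1°) = 1.00° from the x-axis; with |GJ| = 15.6, J = G + 15.6·(cos 1.00°, sin 1.00°) = (49.9, -40.4). The perpendicularity gives JS at right angles to GJ; with |JS| = 15.7 on the left of GJ, S = J + 15.7·(-0.0175, 1.00) = (49.6, -24.7). Then |US| = |S − U| = 55.4.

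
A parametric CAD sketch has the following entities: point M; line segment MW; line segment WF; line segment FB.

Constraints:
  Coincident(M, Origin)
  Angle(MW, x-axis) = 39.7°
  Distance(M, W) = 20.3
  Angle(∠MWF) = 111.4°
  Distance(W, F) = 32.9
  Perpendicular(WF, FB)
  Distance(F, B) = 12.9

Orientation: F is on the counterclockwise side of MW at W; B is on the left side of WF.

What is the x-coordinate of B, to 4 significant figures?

-6.959

∠MWF = 111.4°, so WF runs at 39.7° + (180° − 111.4°) = 108.3° from the x-axis; with |WF| = 32.9, F = W + 32.9·(cos 108.3°, sin 108.3°) = (5.288, 44.20). WF ⟂ FB; with |FB| = 12.9 on the left of WF, B = F + 12.9·(-0.9494, -0.3140) = (-6.959, 40.15). So B.x = -6.959.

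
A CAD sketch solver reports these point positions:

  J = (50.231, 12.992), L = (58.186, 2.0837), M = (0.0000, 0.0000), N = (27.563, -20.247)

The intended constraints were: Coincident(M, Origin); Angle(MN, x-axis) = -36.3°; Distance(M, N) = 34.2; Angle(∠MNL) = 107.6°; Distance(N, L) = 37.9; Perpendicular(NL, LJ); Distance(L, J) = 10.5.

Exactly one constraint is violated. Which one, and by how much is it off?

Distance(L, J) = 10.5 — off by 3.00.

M = (0.00, 0.00) ✓; MN at -36.30° ✓; |MN| = 34.20 ✓; ∠MNL = 107.6° ✓; |NL| = 37.90 ✓; ∠(NL, LJ) = 90.00° ✓; |LJ| = 13.50 ✗.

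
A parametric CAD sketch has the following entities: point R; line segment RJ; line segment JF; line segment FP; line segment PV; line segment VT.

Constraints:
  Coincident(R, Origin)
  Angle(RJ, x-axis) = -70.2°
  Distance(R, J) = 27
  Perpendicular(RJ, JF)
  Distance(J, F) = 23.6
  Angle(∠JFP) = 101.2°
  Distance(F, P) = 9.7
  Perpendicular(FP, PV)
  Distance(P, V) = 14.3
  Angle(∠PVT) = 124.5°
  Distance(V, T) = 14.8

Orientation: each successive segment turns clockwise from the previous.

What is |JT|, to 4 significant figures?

2.139

FP is perpendicular to PV, so PV runs at 31.00°; with |PV| = 14.3, V = (-5.797, -17.72). ∠PVT = 124.5° gives VT at -24.50° from the x-axis; with |VT| = 14.8, T = (7.670, -23.86). Then |JT| = |T − J| = 2.139.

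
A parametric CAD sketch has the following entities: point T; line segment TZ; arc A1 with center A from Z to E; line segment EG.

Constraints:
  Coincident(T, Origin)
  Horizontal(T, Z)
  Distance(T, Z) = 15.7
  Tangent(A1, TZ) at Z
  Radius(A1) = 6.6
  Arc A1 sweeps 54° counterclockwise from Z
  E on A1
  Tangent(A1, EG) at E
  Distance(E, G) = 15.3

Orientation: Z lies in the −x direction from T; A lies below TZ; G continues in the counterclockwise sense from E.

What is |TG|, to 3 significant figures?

33.6

T is at the origin; T and Z share the same y with |TZ| = 15.7 and Z on the −x side, so Z = (-15.7, 0.00). Tangency of A1 to TZ means the radius AZ is perpendicular to TZ, so A = Z + (0, -6.6) = (-15.7, -6.60). On A1, Z sits at bearing 90° from A; a 54° counterclockwise sweep puts E at bearing 144°, so E = A + 6.6·(cos 144°, sin 144°) = (-21.0, -2.72). Since A1 is tangent to EG there, AE ⟂ EG, so EG runs along (−sin 144°, cos 144°); with |EG| = 15.3, G = (-30.0, -15.1). Then |TG| = |G − T| = 33.6.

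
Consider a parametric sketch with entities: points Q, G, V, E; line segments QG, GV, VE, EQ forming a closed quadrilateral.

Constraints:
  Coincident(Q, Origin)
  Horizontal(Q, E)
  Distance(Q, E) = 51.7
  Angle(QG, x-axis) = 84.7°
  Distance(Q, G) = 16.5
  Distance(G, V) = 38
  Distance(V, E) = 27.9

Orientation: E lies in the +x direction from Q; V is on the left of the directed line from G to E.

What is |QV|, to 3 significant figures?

45.8

Q is at the origin; QE is horizontal with |QE| = 51.7 and E in +x, so E = (51.7, 0). QG runs at 84.7° with |QG| = 16.5, so G = (1.52, 16.4). V is determined by |GV| = 38.0 and |VE| = 27.9 together: it lies at the intersection of circle(G, 38.0) and circle(E, 27.9). With |GE| = 52.8, the foot of the radical line on GE is 32.7 from G and the perpendicular offset is √(38.0² − 32.7²) = 19.4. Taking the left-of-GE solution: V = (38.6, 24.6).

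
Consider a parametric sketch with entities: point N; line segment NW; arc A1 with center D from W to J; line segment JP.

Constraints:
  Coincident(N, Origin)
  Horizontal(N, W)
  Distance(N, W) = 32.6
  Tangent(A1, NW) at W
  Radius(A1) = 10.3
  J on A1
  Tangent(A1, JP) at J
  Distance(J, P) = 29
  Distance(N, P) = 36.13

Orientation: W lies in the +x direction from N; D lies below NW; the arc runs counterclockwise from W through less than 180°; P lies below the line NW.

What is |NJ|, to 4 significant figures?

23.91

N is at the origin; N and W share the same y with |NW| = 32.6 and W on the +x side, so W = (32.60, 0.000). Since A1 is tangent to NW there, DW ⟂ NW, so D = W + (0, -10.3) = (32.60, -10.30). Since DJ ⟂ JP (tangency), |DP| = √(10.3² + 29.0²) = 30.77 regardless of where J sits on A1. So P lies on both circle(N, 36.13) and circle(D, 30.77); the below-NW intersection is P = (12.74, -33.81). J is the foot of the tangent from P: J = (22.96, -6.670).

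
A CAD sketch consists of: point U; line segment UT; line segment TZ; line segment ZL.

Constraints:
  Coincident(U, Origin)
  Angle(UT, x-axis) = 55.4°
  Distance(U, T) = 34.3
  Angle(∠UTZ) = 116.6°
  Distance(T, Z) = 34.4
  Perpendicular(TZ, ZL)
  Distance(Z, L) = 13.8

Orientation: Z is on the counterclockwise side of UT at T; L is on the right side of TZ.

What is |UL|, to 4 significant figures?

66.73

∠UTZ = 116.6°, so TZ runs at 55.4° + (180° − 116.6°) = 118.8° from the x-axis; with |TZ| = 34.4, Z = T + 34.4·(cos 118.8°, sin 118.8°) = (2.905, 58.38). The perpendicularity gives ZL at right angles to TZ; with |ZL| = 13.8 on the right of TZ, L = Z + 13.8·(0.8763, 0.4818) = (15.00, 65.03). Then |UL| = |L − U| = 66.73.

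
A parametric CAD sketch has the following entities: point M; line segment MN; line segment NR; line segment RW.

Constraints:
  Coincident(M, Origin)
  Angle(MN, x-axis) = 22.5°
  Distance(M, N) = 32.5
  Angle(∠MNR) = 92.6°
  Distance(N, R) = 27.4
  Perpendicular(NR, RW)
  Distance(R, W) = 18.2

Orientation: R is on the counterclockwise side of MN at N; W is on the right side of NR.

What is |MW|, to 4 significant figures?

58.32

M is at the origin; MN runs at 22.5° with length 32.5, so N = 32.5·(cos 22.5°, sin 22.5°) = (30.03, 12.44). ∠MNR = 92.6°, so NR runs at 22.5° + (180° − 92.6°) = 109.9° from the x-axis; with |NR| = 27.4, R = N + 27.4·(cos 109.9°, sin 109.9°) = (20.70, 38.20). NR is perpendicular to RW; with |RW| = 18.2 on the right of NR, W = R + 18.2·(0.9403, 0.3404) = (37.81, 44.40). Then |MW| = |W − M| = 58.32.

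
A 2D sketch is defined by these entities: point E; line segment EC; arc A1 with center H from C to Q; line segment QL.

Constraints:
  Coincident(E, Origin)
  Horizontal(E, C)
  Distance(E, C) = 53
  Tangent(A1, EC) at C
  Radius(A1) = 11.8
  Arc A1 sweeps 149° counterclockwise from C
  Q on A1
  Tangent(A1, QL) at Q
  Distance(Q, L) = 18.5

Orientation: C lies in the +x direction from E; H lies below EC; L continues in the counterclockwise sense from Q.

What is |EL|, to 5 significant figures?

70.214

On A1, C sits at bearing 90° from H; a 149° counterclockwise sweep puts Q at bearing 239°, so Q = H + 11.8·(cos 239°, sin 239°) = (46.923, -21.915). Tangency of A1 to QL means the radius HQ is perpendicular to QL, so QL runs along (−sin 239°, cos 239°); with |QL| = 18.5, L = (62.780, -31.443). Then |EL| = |L − E| = 70.214.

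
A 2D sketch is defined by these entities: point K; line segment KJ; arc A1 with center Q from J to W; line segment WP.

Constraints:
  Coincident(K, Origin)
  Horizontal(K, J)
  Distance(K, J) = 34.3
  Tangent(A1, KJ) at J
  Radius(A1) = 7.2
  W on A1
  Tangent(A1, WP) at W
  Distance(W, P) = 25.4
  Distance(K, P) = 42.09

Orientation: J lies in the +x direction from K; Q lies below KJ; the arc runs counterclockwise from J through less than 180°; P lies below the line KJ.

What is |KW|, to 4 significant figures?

28.02

Checks: |QW| = 7.200 ✓; ∠(QW, WP) = 90.00° ✓; |WP| = 25.40 ✓; |KP| = 42.09 ✓.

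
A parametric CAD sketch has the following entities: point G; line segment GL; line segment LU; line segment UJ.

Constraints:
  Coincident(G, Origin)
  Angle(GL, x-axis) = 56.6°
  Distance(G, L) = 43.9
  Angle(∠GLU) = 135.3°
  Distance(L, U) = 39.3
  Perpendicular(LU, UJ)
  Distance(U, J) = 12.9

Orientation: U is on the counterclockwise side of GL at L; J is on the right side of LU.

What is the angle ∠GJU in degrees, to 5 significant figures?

58.162°

G is at the origin; GL runs at 56.6° with length 43.9, so L = 43.9·(cos 56.6°, sin 56.6°) = (24.166, 36.650). ∠GLU = 135.3°, so LU runs at 56.6° + (180° − 135.3°) = 101.30° from the x-axis; with |LU| = 39.3, U = L + 39.3·(cos 101.30°, sin 101.30°) = (16.465, 75.188). LU ⟂ UJ; with |UJ| = 12.9 on the right of LU, J = U + 12.9·(0.98061, 0.19595) = (29.115, 77.716). Then cos ∠GJU = JG·JU / (|JG||JU|), giving 58.162°.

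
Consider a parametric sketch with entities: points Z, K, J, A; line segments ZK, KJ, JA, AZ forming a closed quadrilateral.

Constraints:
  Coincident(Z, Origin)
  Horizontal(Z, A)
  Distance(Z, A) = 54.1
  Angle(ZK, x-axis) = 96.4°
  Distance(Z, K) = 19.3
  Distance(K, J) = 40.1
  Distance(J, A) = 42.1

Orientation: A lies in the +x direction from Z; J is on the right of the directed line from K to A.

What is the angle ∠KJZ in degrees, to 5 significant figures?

16.543°

Z is at the origin; ZA is horizontal with |ZA| = 54.1 and A in +x, so A = (54.1, 0). ZK runs at 96.4° with |ZK| = 19.3, so K = (-2.1514, 19.180). J is determined by |KJ| = 40.1 and |JA| = 42.1 together: it lies at the intersection of circle(K, 40.1) and circle(A, 42.1). With |KA| = 59.431, the foot of the radical line on KA is 28.333 from K and the perpendicular offset is √(40.1² − 28.333²) = 28.377. Taking the right-of-KA solution: J = (15.507, -16.823).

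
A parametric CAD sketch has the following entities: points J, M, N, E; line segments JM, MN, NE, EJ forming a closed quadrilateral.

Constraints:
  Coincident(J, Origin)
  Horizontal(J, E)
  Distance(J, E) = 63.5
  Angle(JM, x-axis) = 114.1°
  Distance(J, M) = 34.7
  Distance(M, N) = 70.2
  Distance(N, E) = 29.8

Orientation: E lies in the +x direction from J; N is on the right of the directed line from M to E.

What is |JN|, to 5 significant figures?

40.941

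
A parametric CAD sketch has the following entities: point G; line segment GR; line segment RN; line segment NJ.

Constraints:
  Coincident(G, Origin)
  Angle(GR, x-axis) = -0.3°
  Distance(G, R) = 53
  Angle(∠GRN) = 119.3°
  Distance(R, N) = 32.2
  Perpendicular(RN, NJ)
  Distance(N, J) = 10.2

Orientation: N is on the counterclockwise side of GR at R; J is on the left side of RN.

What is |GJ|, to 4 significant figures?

68.39

∠GRN = 119.3°, so RN runs at -0.3° + (180° − 119.3°) = 60.40° from the x-axis; with |RN| = 32.2, N = R + 32.2·(cos 60.40°, sin 60.40°) = (68.90, 27.72). RN ⟂ NJ; with |NJ| = 10.2 on the left of RN, J = N + 10.2·(-0.8695, 0.4939) = (60.04, 32.76). Then |GJ| = |J − G| = 68.39.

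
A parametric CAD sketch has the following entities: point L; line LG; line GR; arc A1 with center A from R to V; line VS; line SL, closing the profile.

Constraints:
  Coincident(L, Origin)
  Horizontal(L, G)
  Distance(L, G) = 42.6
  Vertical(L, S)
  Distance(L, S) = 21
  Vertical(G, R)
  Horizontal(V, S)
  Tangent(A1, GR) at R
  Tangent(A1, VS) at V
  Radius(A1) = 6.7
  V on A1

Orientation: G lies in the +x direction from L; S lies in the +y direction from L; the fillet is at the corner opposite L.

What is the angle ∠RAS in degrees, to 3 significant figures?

169°

L is at the origin; L and G share the same y with |LG| = 42.6 and G on the +x side, so G = (42.6, 0.00). LS is vertical with |LS| = 21.0 and S on the +y side, so S = (0.00, 21.0). The virtual corner opposite L is at (42.6, 21.0). A1 meets GR tangentially, so AR is at right angles to GR and A1 meets VS tangentially, so AV is at right angles to VS, with radius 6.7, so the center A sits 6.7 in from both sides at A = (35.9, 14.3). That places the tangent points at R = (42.6, 14.3) on GR and V = (35.9, 21.0) on VS. Then cos ∠RAS = AR·AS / (|AR||AS|), giving 169°.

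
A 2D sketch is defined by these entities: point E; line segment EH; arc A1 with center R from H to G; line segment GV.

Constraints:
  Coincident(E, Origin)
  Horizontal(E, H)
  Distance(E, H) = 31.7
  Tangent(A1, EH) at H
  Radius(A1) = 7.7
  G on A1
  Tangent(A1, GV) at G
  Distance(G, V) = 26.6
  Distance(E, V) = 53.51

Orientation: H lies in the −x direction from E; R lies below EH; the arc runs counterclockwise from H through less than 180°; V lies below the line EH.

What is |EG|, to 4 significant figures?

39.99

Checks: |RG| = 7.700 ✓; ∠(RG, GV) = 90.00° ✓; |GV| = 26.60 ✓; |EV| = 53.51 ✓.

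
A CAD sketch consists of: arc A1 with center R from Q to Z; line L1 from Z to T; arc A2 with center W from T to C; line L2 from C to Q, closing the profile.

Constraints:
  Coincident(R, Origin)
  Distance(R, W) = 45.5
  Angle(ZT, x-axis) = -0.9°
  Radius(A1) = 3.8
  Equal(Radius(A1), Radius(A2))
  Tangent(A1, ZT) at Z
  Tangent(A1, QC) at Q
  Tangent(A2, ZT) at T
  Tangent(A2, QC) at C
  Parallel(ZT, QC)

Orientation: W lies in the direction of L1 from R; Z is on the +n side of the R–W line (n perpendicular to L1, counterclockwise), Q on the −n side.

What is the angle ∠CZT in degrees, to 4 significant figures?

9.483°

The slot axis is L1's direction at -0.9°, so u = (cos -0.9°, sin -0.9°) = (0.9999, -0.01571) and n = (−sin -0.9°, cos -0.9°) = (0.01571, 0.9999). R is at the origin and W lies 45.5 along u from R, so W = 45.5·u = (45.49, -0.7147). Tangency of A1 to both parallel lines with radius 3.8 puts Z and Q at R ± 3.8·n: Z = (0.05969, 3.800), Q = (-0.05969, -3.800). Equal radii place T and C the same way about W: T = W + 3.8·n = (45.55, 3.085), C = W − 3.8·n = (45.43, -4.514). Then cos ∠CZT = ZC·ZT / (|ZC||ZT|), giving 9.483°.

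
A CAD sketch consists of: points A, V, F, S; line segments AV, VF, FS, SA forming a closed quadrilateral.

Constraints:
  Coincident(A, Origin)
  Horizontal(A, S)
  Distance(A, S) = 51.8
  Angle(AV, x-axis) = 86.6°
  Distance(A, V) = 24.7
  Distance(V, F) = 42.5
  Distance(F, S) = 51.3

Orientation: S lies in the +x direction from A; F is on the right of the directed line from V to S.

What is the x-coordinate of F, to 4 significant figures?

3.682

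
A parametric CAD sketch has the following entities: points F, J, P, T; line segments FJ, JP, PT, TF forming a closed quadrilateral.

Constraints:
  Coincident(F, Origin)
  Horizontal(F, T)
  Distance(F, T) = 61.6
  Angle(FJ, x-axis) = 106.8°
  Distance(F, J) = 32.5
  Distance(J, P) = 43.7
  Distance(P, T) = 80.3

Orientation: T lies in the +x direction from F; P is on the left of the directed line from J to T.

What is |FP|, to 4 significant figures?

68.38

F is at the origin; F and T share the same y with |FT| = 61.6 and T in +x, so T = (61.6, 0). FJ runs at 106.8° with |FJ| = 32.5, so J = (-9.394, 31.11). P is determined by |JP| = 43.7 and |PT| = 80.3 together: it lies at the intersection of circle(J, 43.7) and circle(T, 80.3). With |JT| = 77.51, the foot of the radical line on JT is 9.480 from J and the perpendicular offset is √(43.7² − 9.480²) = 42.66. Taking the left-of-JT solution: P = (16.41, 66.38).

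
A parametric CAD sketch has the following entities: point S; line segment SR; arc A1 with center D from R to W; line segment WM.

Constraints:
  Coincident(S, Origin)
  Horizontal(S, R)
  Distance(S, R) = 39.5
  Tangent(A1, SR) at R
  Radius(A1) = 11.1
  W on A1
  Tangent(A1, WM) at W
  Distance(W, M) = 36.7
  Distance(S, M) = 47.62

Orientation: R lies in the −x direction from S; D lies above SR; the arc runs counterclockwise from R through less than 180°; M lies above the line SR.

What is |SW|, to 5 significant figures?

29.931

Checks: |DW| = 11.10 ✓; ∠(DW, WM) = 90.00° ✓; |WM| = 36.70 ✓; |SM| = 47.62 ✓.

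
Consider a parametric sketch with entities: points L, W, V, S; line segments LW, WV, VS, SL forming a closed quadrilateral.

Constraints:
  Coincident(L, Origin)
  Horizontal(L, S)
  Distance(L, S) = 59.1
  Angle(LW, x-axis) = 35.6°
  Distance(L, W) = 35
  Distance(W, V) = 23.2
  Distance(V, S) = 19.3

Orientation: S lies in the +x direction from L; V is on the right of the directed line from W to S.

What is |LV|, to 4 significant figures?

39.80

L is at the origin; LS is horizontal with |LS| = 59.1 and S in +x, so S = (59.1, 0). LW runs at 35.6° with |LW| = 35.0, so W = (28.46, 20.37). V is determined by |WV| = 23.2 and |VS| = 19.3 together: it lies at the intersection of circle(W, 23.2) and circle(S, 19.3). With |WS| = 36.80, the foot of the radical line on WS is 20.65 from W and the perpendicular offset is √(23.2² − 20.65²) = 10.57. Taking the right-of-WS solution: V = (39.80, 0.1357).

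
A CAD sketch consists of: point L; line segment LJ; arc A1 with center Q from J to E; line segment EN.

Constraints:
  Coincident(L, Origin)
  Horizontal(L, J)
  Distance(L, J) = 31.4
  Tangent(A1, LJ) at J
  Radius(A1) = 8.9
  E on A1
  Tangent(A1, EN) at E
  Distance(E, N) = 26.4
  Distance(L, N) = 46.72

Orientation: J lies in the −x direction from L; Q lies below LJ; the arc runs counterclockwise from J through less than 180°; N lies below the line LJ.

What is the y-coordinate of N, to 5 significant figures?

-36.654

L is at the origin; LJ is horizontal with |LJ| = 31.4 and J on the −x side, so J = (-31.400, 0.0000). Tangency of A1 to LJ means the radius QJ is perpendicular to LJ, so Q = J + (0, -8.9) = (-31.400, -8.9000). Since QE ⟂ EN (tangency), |QN| = √(8.9² + 26.4²) = 27.860 regardless of where E sits on A1. So N lies on both circle(L, 46.72) and circle(Q, 27.860); the below-LJ intersection is N = (-28.970, -36.654). E is the foot of the tangent from N: E = (-39.554, -12.468).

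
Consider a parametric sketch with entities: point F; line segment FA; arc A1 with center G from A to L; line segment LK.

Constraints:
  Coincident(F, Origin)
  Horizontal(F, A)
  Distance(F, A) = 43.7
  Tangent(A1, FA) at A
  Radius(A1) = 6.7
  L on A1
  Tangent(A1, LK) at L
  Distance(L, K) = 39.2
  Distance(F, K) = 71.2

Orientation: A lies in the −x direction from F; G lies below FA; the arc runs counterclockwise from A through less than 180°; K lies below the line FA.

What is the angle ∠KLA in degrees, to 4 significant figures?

138.7°

F is at the origin; FA is horizontal with |FA| = 43.7 and A on the −x side, so A = (-43.70, 0.000). A1 meets FA tangentially, so GA is at right angles to FA, so G = A + (0, -6.7) = (-43.70, -6.700). Since GL ⟂ LK (tangency), |GK| = √(6.7² + 39.2²) = 39.77 regardless of where L sits on A1. So K lies on both circle(F, 71.2) and circle(G, 39.77); the below-FA intersection is K = (-55.42, -44.70). L is the foot of the tangent from K: L = (-50.34, -5.833).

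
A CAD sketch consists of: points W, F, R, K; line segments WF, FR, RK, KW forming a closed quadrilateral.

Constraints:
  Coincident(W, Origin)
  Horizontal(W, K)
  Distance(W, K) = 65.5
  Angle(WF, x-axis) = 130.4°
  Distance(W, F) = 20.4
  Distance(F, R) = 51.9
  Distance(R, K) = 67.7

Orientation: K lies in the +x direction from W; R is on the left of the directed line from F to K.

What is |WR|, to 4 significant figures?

57.50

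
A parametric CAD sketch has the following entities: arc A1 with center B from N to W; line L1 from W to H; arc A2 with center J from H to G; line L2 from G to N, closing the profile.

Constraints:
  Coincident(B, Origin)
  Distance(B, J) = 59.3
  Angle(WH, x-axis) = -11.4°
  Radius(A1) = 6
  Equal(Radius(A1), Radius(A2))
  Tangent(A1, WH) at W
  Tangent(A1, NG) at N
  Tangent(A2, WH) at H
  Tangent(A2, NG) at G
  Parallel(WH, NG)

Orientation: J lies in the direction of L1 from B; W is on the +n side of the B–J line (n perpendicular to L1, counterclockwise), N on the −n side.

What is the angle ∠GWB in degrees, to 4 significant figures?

78.56°

The slot axis is L1's direction at -11.4°, so u = (cos -11.4°, sin -11.4°) = (0.9803, -0.1977) and n = (−sin -11.4°, cos -11.4°) = (0.1977, 0.9803). B is at the origin and J lies 59.3 along u from B, so J = 59.3·u = (58.13, -11.72). Tangency of A1 to both parallel lines with radius 6.0 puts W and N at B ± 6.0·n: W = (1.186, 5.882), N = (-1.186, -5.882). Equal radii place H and G the same way about J: H = J + 6.0·n = (59.32, -5.839), G = J − 6.0·n = (56.94, -17.60). Then cos ∠GWB = WG·WB / (|WG||WB|), giving 78.56°.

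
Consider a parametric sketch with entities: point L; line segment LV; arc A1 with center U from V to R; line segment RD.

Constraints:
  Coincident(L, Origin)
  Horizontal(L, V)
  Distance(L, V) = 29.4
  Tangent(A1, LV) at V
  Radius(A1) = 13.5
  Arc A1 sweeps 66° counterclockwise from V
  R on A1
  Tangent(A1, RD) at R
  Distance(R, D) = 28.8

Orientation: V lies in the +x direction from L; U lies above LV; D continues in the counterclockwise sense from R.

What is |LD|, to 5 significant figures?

63.517

L is at the origin; L and V share the same y with |LV| = 29.4 and V on the +x side, so V = (29.400, 0.0000). A1 meets LV tangentially, so UV is at right angles to LV, so U = V + (0, 13.5) = (29.400, 13.500). On A1, V sits at bearing -90° from U; a 66° counterclockwise sweep puts R at bearing -24°, so R = U + 13.5·(cos -24°, sin -24°) = (41.733, 8.0091). Tangency of A1 to RD means the radius UR is perpendicular to RD, so RD runs along (−sin -24°, cos -24°); with |RD| = 28.8, D = (53.447, 34.319). Then |LD| = |D − L| = 63.517.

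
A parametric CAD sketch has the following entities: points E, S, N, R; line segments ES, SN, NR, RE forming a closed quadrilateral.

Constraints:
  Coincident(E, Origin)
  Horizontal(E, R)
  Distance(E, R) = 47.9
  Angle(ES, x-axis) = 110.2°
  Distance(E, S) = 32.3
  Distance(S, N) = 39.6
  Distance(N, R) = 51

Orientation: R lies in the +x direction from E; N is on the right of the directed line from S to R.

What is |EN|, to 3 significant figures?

8.66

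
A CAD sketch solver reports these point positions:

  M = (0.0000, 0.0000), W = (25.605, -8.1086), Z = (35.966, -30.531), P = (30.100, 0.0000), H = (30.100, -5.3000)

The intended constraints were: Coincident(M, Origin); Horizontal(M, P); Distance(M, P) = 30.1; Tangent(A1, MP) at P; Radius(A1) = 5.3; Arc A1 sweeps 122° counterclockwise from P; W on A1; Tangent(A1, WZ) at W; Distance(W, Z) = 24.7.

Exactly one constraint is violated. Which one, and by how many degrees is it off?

Tangent(A1, WZ) at W — off by 7.20°.

M = (0.00, 0.00) ✓; M.y = 0.00, P.y = 0.00 ✓; |MP| = 30.10 ✓; ∠(HP, PM) = 90.00° ✓; |HP| = 5.300 ✓; bearing(H→W) − bearing(H→P) = 122.0° ✓; |HW| = 5.300 ✓; ∠(HW, WZ) = 97.20° ✗; |WZ| = 24.70 ✓.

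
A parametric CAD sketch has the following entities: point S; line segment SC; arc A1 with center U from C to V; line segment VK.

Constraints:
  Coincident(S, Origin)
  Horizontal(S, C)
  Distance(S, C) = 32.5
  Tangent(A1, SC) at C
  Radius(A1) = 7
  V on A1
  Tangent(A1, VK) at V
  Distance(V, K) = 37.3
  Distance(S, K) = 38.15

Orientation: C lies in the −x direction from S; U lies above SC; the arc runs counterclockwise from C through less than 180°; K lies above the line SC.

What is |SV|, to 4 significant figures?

26.54

Checks: |UV| = 7.000 ✓; ∠(UV, VK) = 90.00° ✓; |VK| = 37.30 ✓; |SK| = 38.15 ✓.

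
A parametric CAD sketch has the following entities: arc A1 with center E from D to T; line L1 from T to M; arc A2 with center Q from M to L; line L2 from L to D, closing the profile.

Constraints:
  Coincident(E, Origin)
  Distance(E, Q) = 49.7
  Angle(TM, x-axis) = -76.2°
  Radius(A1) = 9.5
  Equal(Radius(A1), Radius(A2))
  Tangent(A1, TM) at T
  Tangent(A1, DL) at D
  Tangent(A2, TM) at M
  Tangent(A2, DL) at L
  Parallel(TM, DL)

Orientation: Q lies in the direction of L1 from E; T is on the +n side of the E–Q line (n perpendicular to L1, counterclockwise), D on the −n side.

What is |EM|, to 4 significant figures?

50.60

The slot axis is L1's direction at -76.2°, so u = (cos -76.2°, sin -76.2°) = (0.2385, -0.9711) and n = (−sin -76.2°, cos -76.2°) = (0.9711, 0.2385). E is at the origin and Q lies 49.7 along u from E, so Q = 49.7·u = (11.86, -48.27). Tangency of A1 to both parallel lines with radius 9.5 puts T and D at E ± 9.5·n: T = (9.226, 2.266), D = (-9.226, -2.266). Equal radii place M and L the same way about Q: M = Q + 9.5·n = (21.08, -46.00), L = Q − 9.5·n = (2.629, -50.53). Then |EM| = |M − E| = 50.60.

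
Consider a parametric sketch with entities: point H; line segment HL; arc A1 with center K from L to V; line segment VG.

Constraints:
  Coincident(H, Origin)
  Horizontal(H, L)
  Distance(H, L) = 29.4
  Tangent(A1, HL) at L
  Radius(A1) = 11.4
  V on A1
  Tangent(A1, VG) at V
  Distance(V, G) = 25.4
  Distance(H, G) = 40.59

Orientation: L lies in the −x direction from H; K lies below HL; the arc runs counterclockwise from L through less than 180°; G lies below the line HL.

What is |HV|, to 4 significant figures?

41.93

Checks: |KV| = 11.40 ✓; ∠(KV, VG) = 90.00° ✓; |VG| = 25.40 ✓; |HG| = 40.59 ✓.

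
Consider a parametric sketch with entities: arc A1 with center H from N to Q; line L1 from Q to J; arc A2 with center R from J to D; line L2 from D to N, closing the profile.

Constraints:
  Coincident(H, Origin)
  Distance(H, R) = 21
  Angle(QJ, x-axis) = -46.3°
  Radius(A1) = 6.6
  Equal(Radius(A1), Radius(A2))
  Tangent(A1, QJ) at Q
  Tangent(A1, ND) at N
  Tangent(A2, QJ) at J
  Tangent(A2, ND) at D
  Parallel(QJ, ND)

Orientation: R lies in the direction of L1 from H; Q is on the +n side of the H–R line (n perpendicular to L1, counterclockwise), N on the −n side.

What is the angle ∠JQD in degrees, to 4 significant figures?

32.15°

Tangency of A1 to both parallel lines with radius 6.6 puts Q and N at H ± 6.6·n: Q = (4.772, 4.560), N = (-4.772, -4.560). Equal radii place J and D the same way about R: J = R + 6.6·n = (19.28, -10.62), D = R − 6.6·n = (9.737, -19.74). Then cos ∠JQD = QJ·QD / (|QJ||QD|), giving 32.15°.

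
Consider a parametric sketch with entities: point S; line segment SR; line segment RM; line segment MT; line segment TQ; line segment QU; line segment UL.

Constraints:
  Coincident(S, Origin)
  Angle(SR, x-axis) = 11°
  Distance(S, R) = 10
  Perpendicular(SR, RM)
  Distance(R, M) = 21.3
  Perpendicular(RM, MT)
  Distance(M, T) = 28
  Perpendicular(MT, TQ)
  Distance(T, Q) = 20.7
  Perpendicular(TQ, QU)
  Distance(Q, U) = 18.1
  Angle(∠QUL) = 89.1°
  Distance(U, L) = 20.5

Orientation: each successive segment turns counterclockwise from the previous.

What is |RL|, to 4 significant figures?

23.44

S is at the origin; SR runs at 11.0° with length 10.0, so R = (9.816, 1.908). The perpendicularity gives RM at right angles to SR, so RM runs at 101.0°; with |RM| = 21.3, M = (5.752, 22.82). RM ⟂ MT, so MT runs at -169.0°; with |MT| = 28.0, T = (-21.73, 17.47). MT is perpendicular to TQ, so TQ runs at -79.00°; with |TQ| = 20.7, Q = (-17.78, -2.846). The perpendicularity gives QU at right angles to TQ, so QU runs at 11.00°; with |QU| = 18.1, U = (-0.01632, 0.6081). ∠QUL = 89.1° gives UL at 101.9° from the x-axis; with |UL| = 20.5, L = (-4.244, 20.67). Then |RL| = |L − R| = 23.44.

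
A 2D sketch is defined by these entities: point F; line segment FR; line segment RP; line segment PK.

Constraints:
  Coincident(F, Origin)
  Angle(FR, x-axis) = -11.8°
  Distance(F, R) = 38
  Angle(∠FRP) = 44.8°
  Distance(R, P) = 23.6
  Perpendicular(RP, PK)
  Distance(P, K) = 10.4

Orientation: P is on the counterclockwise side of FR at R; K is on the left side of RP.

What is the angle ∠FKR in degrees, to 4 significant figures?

125.4°

∠FRP = 44.8°, so RP runs at -11.8° + (180° − 44.8°) = 123.4° from the x-axis; with |RP| = 23.6, P = R + 23.6·(cos 123.4°, sin 123.4°) = (24.21, 11.93). The perpendicularity gives PK at right angles to RP; with |PK| = 10.4 on the left of RP, K = P + 10.4·(-0.8348, -0.5505) = (15.52, 6.207). Then cos ∠FKR = KF·KR / (|KF||KR|), giving 125.4°.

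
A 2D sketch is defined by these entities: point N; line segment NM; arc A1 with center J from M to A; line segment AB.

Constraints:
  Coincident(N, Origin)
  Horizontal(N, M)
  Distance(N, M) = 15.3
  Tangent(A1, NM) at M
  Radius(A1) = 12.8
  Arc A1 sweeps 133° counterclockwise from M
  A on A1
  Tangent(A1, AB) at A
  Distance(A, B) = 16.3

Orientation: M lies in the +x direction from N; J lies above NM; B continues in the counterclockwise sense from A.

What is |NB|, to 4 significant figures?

36.09

N is at the origin; NM is horizontal with |NM| = 15.3 and M on the +x side, so M = (15.30, 0.000). Tangency of A1 to NM means the radius JM is perpendicular to NM, so J = M + (0, 12.8) = (15.30, 12.80). On A1, M sits at bearing -90° from J; a 133° counterclockwise sweep puts A at bearing 43°, so A = J + 12.8·(cos 43°, sin 43°) = (24.66, 21.53). Since A1 is tangent to AB there, JA ⟂ AB, so AB runs along (−sin 43°, cos 43°); with |AB| = 16.3, B = (13.54, 33.45). Then |NB| = |B − N| = 36.09.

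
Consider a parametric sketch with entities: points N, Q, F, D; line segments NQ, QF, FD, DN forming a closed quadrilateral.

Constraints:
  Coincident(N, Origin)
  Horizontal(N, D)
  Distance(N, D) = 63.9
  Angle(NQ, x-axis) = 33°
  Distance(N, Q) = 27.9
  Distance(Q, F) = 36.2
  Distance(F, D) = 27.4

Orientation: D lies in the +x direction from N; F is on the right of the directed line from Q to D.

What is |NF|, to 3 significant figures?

44.7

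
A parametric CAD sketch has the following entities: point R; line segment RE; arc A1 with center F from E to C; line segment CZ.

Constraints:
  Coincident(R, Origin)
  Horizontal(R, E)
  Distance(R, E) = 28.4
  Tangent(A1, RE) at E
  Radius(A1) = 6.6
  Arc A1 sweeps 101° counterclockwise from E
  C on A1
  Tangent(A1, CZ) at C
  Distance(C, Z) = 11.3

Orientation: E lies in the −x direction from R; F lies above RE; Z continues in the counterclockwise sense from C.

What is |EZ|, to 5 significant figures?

19.438

R is at the origin; R and E share the same y with |RE| = 28.4 and E on the −x side, so E = (-28.400, 0.0000). Tangency of A1 to RE means the radius FE is perpendicular to RE, so F = E + (0, 6.6) = (-28.400, 6.6000). On A1, E sits at bearing -90° from F; a 101° counterclockwise sweep puts C at bearing 11°, so C = F + 6.6·(cos 11°, sin 11°) = (-21.921, 7.8593). The tangent condition forces FC to be normal to CZ, so CZ runs along (−sin 11°, cos 11°); with |CZ| = 11.3, Z = (-24.077, 18.952). Then |EZ| = |Z − E| = 19.438.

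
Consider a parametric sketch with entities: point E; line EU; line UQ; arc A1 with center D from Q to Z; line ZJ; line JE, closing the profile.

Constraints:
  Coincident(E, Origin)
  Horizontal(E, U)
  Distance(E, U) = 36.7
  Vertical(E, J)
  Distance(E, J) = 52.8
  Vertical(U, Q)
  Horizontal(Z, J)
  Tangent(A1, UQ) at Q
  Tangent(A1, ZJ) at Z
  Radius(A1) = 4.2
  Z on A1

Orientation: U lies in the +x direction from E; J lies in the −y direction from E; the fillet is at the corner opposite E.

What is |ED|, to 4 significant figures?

58.47

E and J share the same x with |EJ| = 52.8 and J on the −y side, so J = (0.000, -52.80). The virtual corner opposite E is at (36.70, -52.80). Since A1 is tangent to UQ there, DQ ⟂ UQ and A1 meets ZJ tangentially, so DZ is at right angles to ZJ, with radius 4.2, so the center D sits 4.2 in from both sides at D = (32.50, -48.60). Then |ED| = |D − E| = 58.47.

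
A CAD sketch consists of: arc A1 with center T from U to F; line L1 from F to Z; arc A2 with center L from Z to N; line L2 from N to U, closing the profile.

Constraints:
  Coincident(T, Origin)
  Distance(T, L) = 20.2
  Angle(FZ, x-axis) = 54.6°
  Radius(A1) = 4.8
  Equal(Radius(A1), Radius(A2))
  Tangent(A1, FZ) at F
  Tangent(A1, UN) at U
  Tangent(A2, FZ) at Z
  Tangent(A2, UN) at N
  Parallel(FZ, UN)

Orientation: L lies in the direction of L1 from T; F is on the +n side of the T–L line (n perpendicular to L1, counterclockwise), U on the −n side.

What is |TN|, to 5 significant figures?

20.762

Tangency of A1 to both parallel lines with radius 4.8 puts F and U at T ± 4.8·n: F = (-3.9126, 2.7805), U = (3.9126, -2.7805). Equal radii place Z and N the same way about L: Z = L + 4.8·n = (7.7889, 19.246), N = L − 4.8·n = (15.614, 13.685). Then |TN| = |N − T| = 20.762.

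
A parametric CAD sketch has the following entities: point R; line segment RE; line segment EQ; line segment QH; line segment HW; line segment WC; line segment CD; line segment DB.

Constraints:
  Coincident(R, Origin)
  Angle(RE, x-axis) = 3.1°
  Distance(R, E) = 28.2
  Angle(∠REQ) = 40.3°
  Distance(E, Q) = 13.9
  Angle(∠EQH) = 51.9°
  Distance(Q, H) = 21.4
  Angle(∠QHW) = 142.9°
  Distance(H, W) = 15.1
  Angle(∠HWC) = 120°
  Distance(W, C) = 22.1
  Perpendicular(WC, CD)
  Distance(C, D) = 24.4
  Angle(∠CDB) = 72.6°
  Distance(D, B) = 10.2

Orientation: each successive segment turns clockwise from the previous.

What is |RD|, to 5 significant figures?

45.374

R is at the origin; RE runs at 3.1° with length 28.2, so E = (28.159, 1.5250). ∠REQ = 40.3° gives EQ at -136.60° from the x-axis; with |EQ| = 13.9, Q = (18.059, -8.0255). ∠EQH = 51.9° gives QH at 95.300° from the x-axis; with |QH| = 21.4, H = (16.083, 13.283). ∠QHW = 142.9° gives HW at 58.200° from the x-axis; with |HW| = 15.1, W = (24.040, 26.116). ∠HWC = 120.0° gives WC at -1.8000° from the x-axis; with |WC| = 22.1, C = (46.129, 25.422). WC ⟂ CD, so CD runs at -91.800°; with |CD| = 24.4, D = (45.362, 1.0343). Then |RD| = |D − R| = 45.374.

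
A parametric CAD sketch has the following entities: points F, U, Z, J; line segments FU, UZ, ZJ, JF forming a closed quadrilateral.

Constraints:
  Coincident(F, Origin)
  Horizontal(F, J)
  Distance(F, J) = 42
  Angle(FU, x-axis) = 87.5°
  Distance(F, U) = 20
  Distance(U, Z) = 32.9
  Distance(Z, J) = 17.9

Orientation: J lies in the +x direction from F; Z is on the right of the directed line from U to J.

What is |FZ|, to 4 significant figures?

24.55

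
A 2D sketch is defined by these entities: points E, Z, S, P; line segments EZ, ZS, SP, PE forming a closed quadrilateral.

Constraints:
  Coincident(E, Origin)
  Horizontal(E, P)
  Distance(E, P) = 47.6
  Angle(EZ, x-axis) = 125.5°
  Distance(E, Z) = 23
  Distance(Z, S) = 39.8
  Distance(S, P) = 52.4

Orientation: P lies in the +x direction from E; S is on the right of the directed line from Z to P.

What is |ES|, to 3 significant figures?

19.2

Checks: |ZS| = 39.80 ✓; |SP| = 52.40 ✓.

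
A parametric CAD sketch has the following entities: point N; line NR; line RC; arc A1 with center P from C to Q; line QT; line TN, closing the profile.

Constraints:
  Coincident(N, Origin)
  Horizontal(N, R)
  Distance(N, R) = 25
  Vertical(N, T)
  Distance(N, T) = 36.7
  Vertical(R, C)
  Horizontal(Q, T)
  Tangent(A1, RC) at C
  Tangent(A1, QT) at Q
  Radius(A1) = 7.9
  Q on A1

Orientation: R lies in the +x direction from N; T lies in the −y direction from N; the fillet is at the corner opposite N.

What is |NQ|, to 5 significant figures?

40.488

N is at the origin; NR is horizontal with |NR| = 25.0 and R on the +x side, so R = (25.000, 0.0000). NT is vertical with |NT| = 36.7 and T on the −y side, so T = (0.0000, -36.700). The virtual corner opposite N is at (25.000, -36.700). The tangent condition forces PC to be normal to RC and tangency of A1 to QT means the radius PQ is perpendicular to QT, with radius 7.9, so the center P sits 7.9 in from both sides at P = (17.100, -28.800). That places the tangent points at C = (25.000, -28.800) on RC and Q = (17.100, -36.700) on QT. Then |NQ| = |Q − N| = 40.488.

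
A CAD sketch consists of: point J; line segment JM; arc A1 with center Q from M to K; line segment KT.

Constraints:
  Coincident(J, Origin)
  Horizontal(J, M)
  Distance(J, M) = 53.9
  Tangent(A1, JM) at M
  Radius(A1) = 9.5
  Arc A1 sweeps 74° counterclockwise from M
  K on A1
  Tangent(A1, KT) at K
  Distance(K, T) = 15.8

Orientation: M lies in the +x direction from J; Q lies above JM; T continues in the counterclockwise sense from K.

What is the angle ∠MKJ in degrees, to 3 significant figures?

30.8°

A1 meets JM tangentially, so QM is at right angles to JM, so Q = M + (0, 9.5) = (53.9, 9.50). On A1, M sits at bearing -90° from Q; a 74° counterclockwise sweep puts K at bearing -16°, so K = Q + 9.5·(cos -16°, sin -16°) = (63.0, 6.88). Then cos ∠MKJ = KM·KJ / (|KM||KJ|), giving 30.8°.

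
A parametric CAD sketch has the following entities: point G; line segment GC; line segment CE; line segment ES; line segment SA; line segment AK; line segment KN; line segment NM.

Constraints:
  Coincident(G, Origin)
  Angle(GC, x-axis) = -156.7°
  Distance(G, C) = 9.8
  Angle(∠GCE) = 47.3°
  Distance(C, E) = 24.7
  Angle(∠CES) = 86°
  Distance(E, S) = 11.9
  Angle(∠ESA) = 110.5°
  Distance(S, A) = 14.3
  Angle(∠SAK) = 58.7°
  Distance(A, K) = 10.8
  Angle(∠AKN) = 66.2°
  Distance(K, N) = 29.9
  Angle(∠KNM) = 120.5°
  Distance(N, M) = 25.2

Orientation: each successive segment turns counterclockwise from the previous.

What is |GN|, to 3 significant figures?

34.1

G is at the origin; GC runs at -156.7° with length 9.8, so C = (-9.00, -3.88). ∠GCE = 47.3° gives CE at -24.0° from the x-axis; with |CE| = 24.7, E = (13.6, -13.9). ∠CES = 86.0° gives ES at 70.0° from the x-axis; with |ES| = 11.9, S = (17.6, -2.74). ∠ESA = 110.5° gives SA at 140° from the x-axis; with |SA| = 14.3, A = (6.76, 6.55). ∠SAK = 58.7° gives AK at -99.2° from the x-axis; with |AK| = 10.8, K = (5.03, -4.11). ∠AKN = 66.2° gives KN at 14.6° from the x-axis; with |KN| = 29.9, N = (34.0, 3.42). Then |GN| = |N − G| = 34.1.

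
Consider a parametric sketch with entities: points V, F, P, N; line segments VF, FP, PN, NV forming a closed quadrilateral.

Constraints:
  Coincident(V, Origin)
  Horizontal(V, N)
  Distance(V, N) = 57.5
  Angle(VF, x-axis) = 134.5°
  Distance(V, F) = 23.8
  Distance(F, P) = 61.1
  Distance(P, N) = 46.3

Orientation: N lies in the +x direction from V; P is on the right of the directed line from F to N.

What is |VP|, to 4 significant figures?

37.44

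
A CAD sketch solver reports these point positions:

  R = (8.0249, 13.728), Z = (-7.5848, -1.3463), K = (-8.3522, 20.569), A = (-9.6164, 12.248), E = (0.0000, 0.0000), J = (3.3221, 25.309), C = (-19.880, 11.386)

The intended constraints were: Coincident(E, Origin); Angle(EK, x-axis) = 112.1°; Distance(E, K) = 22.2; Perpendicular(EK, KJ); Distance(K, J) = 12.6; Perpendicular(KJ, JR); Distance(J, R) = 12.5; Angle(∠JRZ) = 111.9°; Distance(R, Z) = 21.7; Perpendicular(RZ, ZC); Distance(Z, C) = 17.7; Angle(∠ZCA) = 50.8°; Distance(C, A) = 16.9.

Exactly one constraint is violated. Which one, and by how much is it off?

Distance(C, A) = 16.9 — off by 6.60.

E = (0.00, 0.00) ✓; EK at 112.1° ✓; |EK| = 22.20 ✓; ∠(EK, KJ) = 90.00° ✓; |KJ| = 12.60 ✓; ∠(KJ, JR) = 90.00° ✓; |JR| = 12.50 ✓; ∠JRZ = 111.9° ✓; |RZ| = 21.70 ✓; ∠(RZ, ZC) = 90.00° ✓; |ZC| = 17.70 ✓; ∠ZCA = 50.80° ✓; |CA| = 10.30 ✗.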